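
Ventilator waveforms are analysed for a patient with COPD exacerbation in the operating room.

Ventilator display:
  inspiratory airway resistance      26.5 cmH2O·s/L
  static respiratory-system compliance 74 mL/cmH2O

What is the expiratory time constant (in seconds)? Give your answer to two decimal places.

τ = R × C = 26.5 × 74 mL/cmH2O = 26.5 × 0.074 L/cmH2O = 1.961 s.

1.96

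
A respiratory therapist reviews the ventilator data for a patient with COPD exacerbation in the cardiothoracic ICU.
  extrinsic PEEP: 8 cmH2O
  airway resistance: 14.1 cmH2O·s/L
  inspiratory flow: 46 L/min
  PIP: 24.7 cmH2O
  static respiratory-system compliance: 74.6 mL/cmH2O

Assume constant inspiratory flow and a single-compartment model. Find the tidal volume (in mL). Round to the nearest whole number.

Flow: 46 L/min ÷ 60 = 0.7667 L/s.
Equation of motion (constant flow): PIP = Vt/C + R·V̇ + PEEP.
Vt/C = PIP − R·V̇ − PEEP = 24.7 − 10.81 − 8 = 5.89 cmH2O.
Vt = C × 5.89 = 74.6 × 5.89 = 439.39 mL.

439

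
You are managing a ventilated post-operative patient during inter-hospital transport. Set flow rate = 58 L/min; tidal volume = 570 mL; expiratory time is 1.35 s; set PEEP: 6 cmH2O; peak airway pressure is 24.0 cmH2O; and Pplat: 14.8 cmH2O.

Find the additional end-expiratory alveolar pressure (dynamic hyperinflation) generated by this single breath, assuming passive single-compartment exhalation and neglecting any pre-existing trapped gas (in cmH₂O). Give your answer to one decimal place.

1.0

Flow: 58 L/min ÷ 60 = 0.9667 L/s.
R = (PIP − Pplat)/V̇ = (24.0 − 14.8) / 0.9667 = 9.2/0.9667 = 9.517 cmH2O·s/L.
C = Vt/(Pplat − PEEP) = 570.0 / (14.8 − 6) = 570.0/8.8 = 64.773 mL/cmH2O.
τ = R × C = 9.517 × 0.06477 L/cmH2O = 0.6164 s.
Fraction remaining = e^(−Te/τ) = e^(−1.35/0.6164) = 0.1119; trapped volume = 570.0 × 0.1119 = 63.783 mL.
Additional alveolar pressure from trapping ≈ V_trapped / C = 63.783 / 64.773 = 0.9847 cmH2O.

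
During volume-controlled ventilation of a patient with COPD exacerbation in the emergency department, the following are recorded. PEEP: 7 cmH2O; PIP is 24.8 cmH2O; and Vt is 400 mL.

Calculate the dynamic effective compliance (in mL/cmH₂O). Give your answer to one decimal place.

22.5

Dynamic compliance = Vt / (PIP − PEEP) = 400 / (24.8 − 7) = 400 / 17.8 = 22.472 mL/cmH2O.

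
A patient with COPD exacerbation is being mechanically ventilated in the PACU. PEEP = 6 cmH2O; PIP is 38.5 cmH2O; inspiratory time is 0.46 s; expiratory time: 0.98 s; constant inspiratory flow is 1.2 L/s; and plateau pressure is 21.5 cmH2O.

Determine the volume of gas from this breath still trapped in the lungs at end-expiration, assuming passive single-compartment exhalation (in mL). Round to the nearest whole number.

Vt = flow × Ti = 1.2 L/s × 0.46 s × 1000 mL/L = 552.0 mL.
R = (PIP − Pplat)/V̇ = (38.5 − 21.5) / 1.2 = 17.0/1.2 = 14.167 cmH2O·s/L.
C = Vt/(Pplat − PEEP) = 552.0 / (21.5 − 6) = 552.0/15.5 = 35.613 mL/cmH2O.
τ = R × C = 14.167 × 0.03561 L/cmH2O = 0.5045 s.
Fraction remaining = e^(−Te/τ) = e^(−0.98/0.5045) = 0.1433.
Trapped volume = 552.0 × 0.1433 = 79.102 mL.

79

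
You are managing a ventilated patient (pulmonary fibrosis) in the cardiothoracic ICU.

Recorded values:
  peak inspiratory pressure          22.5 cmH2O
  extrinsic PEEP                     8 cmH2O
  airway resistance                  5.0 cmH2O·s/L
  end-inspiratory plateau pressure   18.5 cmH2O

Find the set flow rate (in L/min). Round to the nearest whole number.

48

flow = (PIP − Pplat) / Raw = (22.5 − 18.5) / 5.0 = 0.8 L/s × 60 = 48.0 L/min.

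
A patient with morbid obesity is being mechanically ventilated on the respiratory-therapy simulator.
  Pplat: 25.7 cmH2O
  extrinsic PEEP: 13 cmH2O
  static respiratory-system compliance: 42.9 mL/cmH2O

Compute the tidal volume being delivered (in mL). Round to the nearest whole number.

545

Vt = Cstat × (Pplat − PEEP) = 42.9 × (25.7 − 13) = 42.9 × 12.7 = 544.83 mL.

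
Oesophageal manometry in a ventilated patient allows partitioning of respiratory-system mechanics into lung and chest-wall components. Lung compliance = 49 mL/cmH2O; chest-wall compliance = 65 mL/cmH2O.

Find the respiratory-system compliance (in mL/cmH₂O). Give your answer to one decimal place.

27.9

Lung and chest wall are elastances in series: 1/Crs = 1/CL + 1/Ccw.
1/Crs = 1/49 + 1/65 = 0.03579.
Crs = 27.941 mL/cmH2O.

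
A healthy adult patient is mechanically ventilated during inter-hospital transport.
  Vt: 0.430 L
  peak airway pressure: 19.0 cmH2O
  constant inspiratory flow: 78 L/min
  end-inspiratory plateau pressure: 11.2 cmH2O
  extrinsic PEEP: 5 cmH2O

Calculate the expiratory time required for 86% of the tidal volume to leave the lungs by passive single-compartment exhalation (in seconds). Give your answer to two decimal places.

0.82

Flow: 78 L/min ÷ 60 = 1.3 L/s.
R = (PIP − Pplat)/V̇ = (19.0 − 11.2) / 1.3 = 7.8/1.3 = 6.0 cmH2O·s/L.
C = Vt/(Pplat − PEEP) = 430.0 / (11.2 − 5) = 430.0/6.2 = 69.355 mL/cmH2O.
τ = R × C = 6.0 × 0.06936 L/cmH2O = 0.4162 s.
t = −τ·ln(1 − 0.86) = −0.4162·ln(0.14) = 0.8183 s.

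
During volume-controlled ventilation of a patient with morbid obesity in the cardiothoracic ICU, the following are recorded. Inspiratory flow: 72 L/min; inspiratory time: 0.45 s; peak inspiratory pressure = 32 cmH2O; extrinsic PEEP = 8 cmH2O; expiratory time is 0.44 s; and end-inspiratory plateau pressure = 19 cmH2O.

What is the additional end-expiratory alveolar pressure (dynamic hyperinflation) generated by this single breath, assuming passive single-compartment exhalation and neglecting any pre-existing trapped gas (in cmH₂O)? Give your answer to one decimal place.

Flow: 72 L/min ÷ 60 = 1.2 L/s.
Vt = flow × Ti = 1.2 L/s × 0.45 s × 1000 mL/L = 540.0 mL.
R = (PIP − Pplat)/V̇ = (32 − 19) / 1.2 = 13.0/1.2 = 10.833 cmH2O·s/L.
C = Vt/(Pplat − PEEP) = 540.0 / (19 − 8) = 540.0/11.0 = 49.091 mL/cmH2O.
τ = R × C = 10.833 × 0.04909 L/cmH2O = 0.5318 s.
Fraction remaining = e^(−Te/τ) = e^(−0.44/0.5318) = 0.4372; trapped volume = 540.0 × 0.4372 = 236.09 mL.
Additional alveolar pressure from trapping ≈ V_trapped / C = 236.09 / 49.091 = 4.809 cmH2O.

4.8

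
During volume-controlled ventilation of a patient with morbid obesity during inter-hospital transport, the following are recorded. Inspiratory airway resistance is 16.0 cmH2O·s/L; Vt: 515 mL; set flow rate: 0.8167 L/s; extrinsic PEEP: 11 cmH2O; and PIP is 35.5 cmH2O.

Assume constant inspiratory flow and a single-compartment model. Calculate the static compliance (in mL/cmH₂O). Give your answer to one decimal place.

Equation of motion (constant flow): PIP = Vt/C + R·V̇ + PEEP.
Vt/C = PIP − R·V̇ − PEEP = 35.5 − 16.0×0.8167 − 11 = 35.5 − 13.067 − 11 = 11.433 cmH2O.
C = Vt / 11.433 = 515 / 11.433 = 45.045 mL/cmH2O.

45.0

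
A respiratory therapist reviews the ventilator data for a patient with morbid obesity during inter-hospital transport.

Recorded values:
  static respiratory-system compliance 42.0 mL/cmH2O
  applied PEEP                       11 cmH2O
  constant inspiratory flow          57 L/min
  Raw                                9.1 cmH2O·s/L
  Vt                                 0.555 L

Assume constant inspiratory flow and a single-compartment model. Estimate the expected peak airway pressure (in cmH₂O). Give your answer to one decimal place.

32.9

Flow: 57 L/min ÷ 60 = 0.95 L/s.
Equation of motion (constant flow): PIP = Vt/C + R·V̇ + PEEP.
PIP = 555/42.0 + 9.1×0.95 + 11 = 13.214 + 8.645 + 11 = 32.859 cmH2O.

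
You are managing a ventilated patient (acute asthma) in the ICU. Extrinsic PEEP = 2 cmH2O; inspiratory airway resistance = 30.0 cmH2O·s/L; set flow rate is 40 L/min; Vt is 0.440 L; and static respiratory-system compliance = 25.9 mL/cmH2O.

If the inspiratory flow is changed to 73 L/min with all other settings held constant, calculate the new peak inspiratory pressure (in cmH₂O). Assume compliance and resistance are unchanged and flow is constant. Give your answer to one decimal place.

Flow: 40 L/min ÷ 60 = 0.6667 L/s.
New flow: 73 L/min ÷ 60 = 1.2167 L/s.
PIP = Vt/C + R·V̇ + PEEP (constant-flow equation of motion).
Only the resistive term changes: ΔPIP = R × ΔV̇ = 30.0 × (1.2167 − 0.6667) = 30.0 × 0.55 = 16.5 cmH2O.
Original PIP = 440/25.9 + 30.0×0.6667 + 2 = 38.989 cmH2O; new PIP = 38.989 + (16.5) = 55.489 cmH2O.

55.5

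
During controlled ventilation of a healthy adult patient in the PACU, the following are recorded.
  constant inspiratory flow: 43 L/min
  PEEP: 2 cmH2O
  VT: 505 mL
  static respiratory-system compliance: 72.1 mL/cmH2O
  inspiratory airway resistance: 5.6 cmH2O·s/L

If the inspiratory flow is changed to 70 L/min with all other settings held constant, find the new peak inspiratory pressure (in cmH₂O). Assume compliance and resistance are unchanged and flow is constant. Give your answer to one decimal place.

Flow: 43 L/min ÷ 60 = 0.7167 L/s.
New flow: 70 L/min ÷ 60 = 1.1667 L/s.
PIP = Vt/C + R·V̇ + PEEP (constant-flow equation of motion).
Only the resistive term changes: ΔPIP = R × ΔV̇ = 5.6 × (1.1667 − 0.7167) = 5.6 × 0.45 = 2.52 cmH2O.
Original PIP = 505/72.1 + 5.6×0.7167 + 2 = 13.018 cmH2O; new PIP = 13.018 + (2.52) = 15.538 cmH2O.

15.5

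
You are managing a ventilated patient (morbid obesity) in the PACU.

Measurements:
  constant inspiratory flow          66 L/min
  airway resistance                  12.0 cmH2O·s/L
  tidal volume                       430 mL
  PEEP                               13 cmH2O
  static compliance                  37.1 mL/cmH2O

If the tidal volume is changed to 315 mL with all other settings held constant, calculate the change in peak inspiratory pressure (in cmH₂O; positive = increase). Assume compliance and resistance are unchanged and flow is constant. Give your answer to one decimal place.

-3.1

PIP = Vt/C + R·V̇ + PEEP (constant-flow equation of motion).
Only the elastic term changes: ΔPIP = ΔVt / C = (315 − 430) / 37.1 = -3.1 cmH2O.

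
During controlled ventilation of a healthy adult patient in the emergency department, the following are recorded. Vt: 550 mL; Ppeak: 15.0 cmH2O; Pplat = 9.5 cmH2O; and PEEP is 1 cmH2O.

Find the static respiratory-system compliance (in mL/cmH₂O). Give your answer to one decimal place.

64.7

Cstat = Vt / (Pplat − PEEP) = 550 / (9.5 − 1) = 550 / 8.5 = 64.706 mL/cmH2O.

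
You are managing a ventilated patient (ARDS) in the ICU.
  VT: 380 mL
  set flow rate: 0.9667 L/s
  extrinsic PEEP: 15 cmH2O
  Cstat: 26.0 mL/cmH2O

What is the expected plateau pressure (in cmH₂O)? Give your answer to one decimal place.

29.6

Pplat = PEEP + Vt / Cstat = 15 + 380 / 26.0 = 15 + 14.615 = 29.615 cmH2O.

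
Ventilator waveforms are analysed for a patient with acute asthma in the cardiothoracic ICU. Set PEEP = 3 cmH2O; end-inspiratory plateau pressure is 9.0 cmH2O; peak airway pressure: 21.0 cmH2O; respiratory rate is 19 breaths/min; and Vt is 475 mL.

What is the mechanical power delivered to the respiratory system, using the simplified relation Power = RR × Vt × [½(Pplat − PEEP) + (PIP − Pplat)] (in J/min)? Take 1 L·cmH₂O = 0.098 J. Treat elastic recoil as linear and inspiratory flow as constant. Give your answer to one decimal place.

Per-breath work = Vt × [½(Pplat−PEEP) + (PIP−Pplat)] = 0.475 × [0.5×6.0 + 12.0] = 0.475 × 15.0 = 7.125 L·cmH2O.
Power = 19 × 7.125 = 135.38 L·cmH2O/min.
× 0.098 J/(L·cmH2O) → 13.267 J/min.

13.3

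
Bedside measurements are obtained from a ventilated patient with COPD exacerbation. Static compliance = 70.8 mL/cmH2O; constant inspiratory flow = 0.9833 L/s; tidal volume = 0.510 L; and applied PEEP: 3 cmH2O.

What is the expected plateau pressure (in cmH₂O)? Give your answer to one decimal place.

Pplat = PEEP + Vt / Cstat = 3 + 510 / 70.8 = 3 + 7.203 = 10.203 cmH2O.

10.2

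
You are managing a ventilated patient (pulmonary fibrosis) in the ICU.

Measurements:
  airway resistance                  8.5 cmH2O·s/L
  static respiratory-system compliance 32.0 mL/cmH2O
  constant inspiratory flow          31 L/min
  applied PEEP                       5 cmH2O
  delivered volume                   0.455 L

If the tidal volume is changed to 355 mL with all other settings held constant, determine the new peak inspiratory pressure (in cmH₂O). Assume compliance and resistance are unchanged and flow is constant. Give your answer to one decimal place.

20.5

Flow: 31 L/min ÷ 60 = 0.5167 L/s.
PIP = Vt/C + R·V̇ + PEEP (constant-flow equation of motion).
Only the elastic term changes: ΔPIP = ΔVt / C = (355 − 455) / 32.0 = -3.125 cmH2O.
Original PIP = 455/32.0 + 8.5×0.5167 + 5 = 23.611 cmH2O; new PIP = 23.611 + (-3.125) = 20.486 cmH2O.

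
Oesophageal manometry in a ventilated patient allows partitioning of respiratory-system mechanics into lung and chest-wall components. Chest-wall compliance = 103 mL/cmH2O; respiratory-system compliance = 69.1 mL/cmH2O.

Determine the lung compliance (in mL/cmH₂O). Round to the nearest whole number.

210

1/CL = 1/Crs − 1/Ccw.
1/CL = 1/69.1 − 1/103 = 0.004763.
CL = 209.95 mL/cmH2O.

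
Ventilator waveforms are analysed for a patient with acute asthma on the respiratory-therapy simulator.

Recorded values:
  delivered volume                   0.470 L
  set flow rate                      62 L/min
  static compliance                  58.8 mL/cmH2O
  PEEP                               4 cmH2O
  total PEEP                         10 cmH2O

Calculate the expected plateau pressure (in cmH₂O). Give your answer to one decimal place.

End-expiratory occlusion gives total PEEP = 10 cmH2O (intrinsic PEEP = 10 − 4 = 6). Use total PEEP for the elastic gradient.
Pplat = PEEPtotal + Vt / Cstat = 10 + 470 / 58.8 = 10 + 7.993 = 17.993 cmH2O.

18.0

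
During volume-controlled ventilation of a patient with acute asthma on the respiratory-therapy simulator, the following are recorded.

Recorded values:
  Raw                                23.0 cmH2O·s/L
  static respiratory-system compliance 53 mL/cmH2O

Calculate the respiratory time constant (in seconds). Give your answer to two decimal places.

1.22

τ = R × C = 23.0 × 53 mL/cmH2O = 23.0 × 0.053 L/cmH2O = 1.219 s.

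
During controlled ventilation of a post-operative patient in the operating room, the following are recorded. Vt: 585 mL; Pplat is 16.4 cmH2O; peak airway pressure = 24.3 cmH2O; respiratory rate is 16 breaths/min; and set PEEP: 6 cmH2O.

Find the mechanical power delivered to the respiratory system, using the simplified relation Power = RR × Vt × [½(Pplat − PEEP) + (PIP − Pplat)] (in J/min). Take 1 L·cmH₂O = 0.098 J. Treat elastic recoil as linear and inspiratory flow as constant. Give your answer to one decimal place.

Per-breath work = Vt × [½(Pplat−PEEP) + (PIP−Pplat)] = 0.585 × [0.5×10.4 + 7.9] = 0.585 × 13.1 = 7.664 L·cmH2O.
Power = 16 × 7.664 = 122.62 L·cmH2O/min.
× 0.098 J/(L·cmH2O) → 12.017 J/min.

12.0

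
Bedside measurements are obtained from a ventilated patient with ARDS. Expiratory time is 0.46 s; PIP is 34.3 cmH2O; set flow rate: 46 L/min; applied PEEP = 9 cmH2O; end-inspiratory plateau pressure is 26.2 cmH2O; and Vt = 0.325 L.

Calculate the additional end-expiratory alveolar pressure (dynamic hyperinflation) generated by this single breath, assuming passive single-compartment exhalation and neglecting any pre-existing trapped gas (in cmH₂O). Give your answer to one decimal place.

1.7

Flow: 46 L/min ÷ 60 = 0.7667 L/s.
R = (PIP − Pplat)/V̇ = (34.3 − 26.2) / 0.7667 = 8.1/0.7667 = 10.565 cmH2O·s/L.
C = Vt/(Pplat − PEEP) = 325.0 / (26.2 − 9) = 325.0/17.2 = 18.895 mL/cmH2O.
τ = R × C = 10.565 × 0.0189 L/cmH2O = 0.1997 s.
Fraction remaining = e^(−Te/τ) = e^(−0.46/0.1997) = 0.09991; trapped volume = 325.0 × 0.09991 = 32.471 mL.
Additional alveolar pressure from trapping ≈ V_trapped / C = 32.471 / 18.895 = 1.718 cmH2O.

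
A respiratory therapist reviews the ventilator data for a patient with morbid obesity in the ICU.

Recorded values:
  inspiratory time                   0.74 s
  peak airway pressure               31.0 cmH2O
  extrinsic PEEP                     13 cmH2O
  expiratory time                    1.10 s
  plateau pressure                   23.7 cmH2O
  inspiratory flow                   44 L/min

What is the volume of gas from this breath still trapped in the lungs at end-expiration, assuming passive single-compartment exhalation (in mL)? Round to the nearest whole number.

61

Flow: 44 L/min ÷ 60 = 0.7333 L/s.
Vt = flow × Ti = 0.7333 L/s × 0.74 s × 1000 mL/L = 542.64 mL.
R = (PIP − Pplat)/V̇ = (31.0 − 23.7) / 0.7333 = 7.3/0.7333 = 9.955 cmH2O·s/L.
C = Vt/(Pplat − PEEP) = 542.64 / (23.7 − 13) = 542.64/10.7 = 50.714 mL/cmH2O.
τ = R × C = 9.955 × 0.05071 L/cmH2O = 0.5048 s.
Fraction remaining = e^(−Te/τ) = e^(−1.10/0.5048) = 0.1131.
Trapped volume = 542.64 × 0.1131 = 61.373 mL.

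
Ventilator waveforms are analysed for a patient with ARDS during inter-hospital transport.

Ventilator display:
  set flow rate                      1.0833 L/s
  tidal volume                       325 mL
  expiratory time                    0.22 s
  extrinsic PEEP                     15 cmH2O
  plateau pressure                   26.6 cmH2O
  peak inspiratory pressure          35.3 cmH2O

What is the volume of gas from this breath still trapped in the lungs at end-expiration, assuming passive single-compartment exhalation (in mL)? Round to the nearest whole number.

122

R = (PIP − Pplat)/V̇ = (35.3 − 26.6) / 1.0833 = 8.7/1.0833 = 8.031 cmH2O·s/L.
C = Vt/(Pplat − PEEP) = 325.0 / (26.6 − 15) = 325.0/11.6 = 28.017 mL/cmH2O.
τ = R × C = 8.031 × 0.02802 L/cmH2O = 0.225 s.
Fraction remaining = e^(−Te/τ) = e^(−0.22/0.225) = 0.3761.
Trapped volume = 325.0 × 0.3761 = 122.23 mL.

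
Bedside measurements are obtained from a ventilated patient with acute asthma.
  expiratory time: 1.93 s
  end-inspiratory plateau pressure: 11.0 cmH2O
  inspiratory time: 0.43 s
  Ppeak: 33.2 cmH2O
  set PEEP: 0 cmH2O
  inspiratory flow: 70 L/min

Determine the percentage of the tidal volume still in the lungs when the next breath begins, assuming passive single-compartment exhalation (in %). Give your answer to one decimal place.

10.8

Flow: 70 L/min ÷ 60 = 1.1667 L/s.
Vt = flow × Ti = 1.1667 L/s × 0.43 s × 1000 mL/L = 501.68 mL.
R = (PIP − Pplat)/V̇ = (33.2 − 11.0) / 1.1667 = 22.2/1.1667 = 19.028 cmH2O·s/L.
C = Vt/(Pplat − PEEP) = 501.68 / (11.0 − 0) = 501.68/11.0 = 45.607 mL/cmH2O.
τ = R × C = 19.028 × 0.04561 L/cmH2O = 0.8679 s.
Fraction remaining at end-expiration = e^(−Te/τ) = e^(−1.93/0.8679) = 0.1082 → 10.82%.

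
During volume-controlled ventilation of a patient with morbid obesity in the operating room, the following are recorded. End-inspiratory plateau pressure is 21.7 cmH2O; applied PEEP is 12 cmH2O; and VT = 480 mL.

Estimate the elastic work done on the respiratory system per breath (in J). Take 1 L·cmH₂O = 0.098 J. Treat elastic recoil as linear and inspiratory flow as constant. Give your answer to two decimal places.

0.23

Elastic work ≈ ½ × (Pplat − PEEP) × Vt = 0.5 × (21.7 − 12) × 0.480 L = 0.5 × 9.7 × 0.480 = 2.328 L·cmH2O.
× 0.098 J/(L·cmH2O) → 0.2281 J.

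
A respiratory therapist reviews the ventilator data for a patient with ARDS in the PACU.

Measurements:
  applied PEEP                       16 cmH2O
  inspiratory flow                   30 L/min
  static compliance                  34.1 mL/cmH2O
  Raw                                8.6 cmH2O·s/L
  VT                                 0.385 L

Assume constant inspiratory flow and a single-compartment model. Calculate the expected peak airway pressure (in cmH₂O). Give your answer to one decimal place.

Flow: 30 L/min ÷ 60 = 0.5 L/s.
Equation of motion (constant flow): PIP = Vt/C + R·V̇ + PEEP.
PIP = 385/34.1 + 8.6×0.5 + 16 = 11.29 + 4.3 + 16 = 31.59 cmH2O.

31.6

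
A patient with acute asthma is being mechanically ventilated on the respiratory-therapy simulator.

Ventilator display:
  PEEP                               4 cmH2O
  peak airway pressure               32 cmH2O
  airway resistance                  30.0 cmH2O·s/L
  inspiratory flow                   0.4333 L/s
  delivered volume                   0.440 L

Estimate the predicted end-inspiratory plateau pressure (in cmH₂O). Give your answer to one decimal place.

19.0

Pplat = PIP − Raw × flow = 32 − 30.0 × 0.4333 = 32 − 12.999 = 19.001 cmH2O.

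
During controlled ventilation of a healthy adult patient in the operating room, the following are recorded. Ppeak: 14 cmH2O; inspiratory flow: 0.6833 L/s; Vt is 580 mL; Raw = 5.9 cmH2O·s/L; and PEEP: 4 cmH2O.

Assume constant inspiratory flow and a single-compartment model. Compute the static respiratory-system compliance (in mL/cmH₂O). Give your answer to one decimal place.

97.2

Equation of motion (constant flow): PIP = Vt/C + R·V̇ + PEEP.
Vt/C = PIP − R·V̇ − PEEP = 14 − 5.9×0.6833 − 4 = 14 − 4.031 − 4 = 5.969 cmH2O.
C = Vt / 5.969 = 580 / 5.969 = 97.169 mL/cmH2O.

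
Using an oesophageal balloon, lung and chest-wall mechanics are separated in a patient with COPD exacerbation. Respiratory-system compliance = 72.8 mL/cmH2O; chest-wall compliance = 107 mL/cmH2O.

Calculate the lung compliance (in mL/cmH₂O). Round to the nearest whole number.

228

1/CL = 1/Crs − 1/Ccw.
1/CL = 1/72.8 − 1/107 = 0.00439.
CL = 227.79 mL/cmH2O.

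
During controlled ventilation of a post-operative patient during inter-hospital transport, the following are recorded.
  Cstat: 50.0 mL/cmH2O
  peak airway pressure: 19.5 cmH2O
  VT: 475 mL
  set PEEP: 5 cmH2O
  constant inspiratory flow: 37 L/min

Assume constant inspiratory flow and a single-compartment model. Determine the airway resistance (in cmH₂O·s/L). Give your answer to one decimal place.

8.1

Flow: 37 L/min ÷ 60 = 0.6167 L/s.
Equation of motion (constant flow): PIP = Vt/C + R·V̇ + PEEP.
R·V̇ = PIP − Vt/C − PEEP = 19.5 − 475/50.0 − 5 = 19.5 − 9.5 − 5 = 5.0 cmH2O.
R = 5.0 / 0.6167 = 8.108 cmH2O·s/L.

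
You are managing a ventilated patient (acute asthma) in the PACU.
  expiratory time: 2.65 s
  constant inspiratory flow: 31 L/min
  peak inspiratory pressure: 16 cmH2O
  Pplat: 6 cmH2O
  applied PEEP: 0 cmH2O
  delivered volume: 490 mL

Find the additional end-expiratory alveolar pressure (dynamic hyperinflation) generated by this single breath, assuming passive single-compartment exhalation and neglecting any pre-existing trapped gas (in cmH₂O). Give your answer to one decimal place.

1.1

Flow: 31 L/min ÷ 60 = 0.5167 L/s.
R = (PIP − Pplat)/V̇ = (16 − 6) / 0.5167 = 10.0/0.5167 = 19.354 cmH2O·s/L.
C = Vt/(Pplat − PEEP) = 490.0 / (6 − 0) = 490.0/6.0 = 81.667 mL/cmH2O.
τ = R × C = 19.354 × 0.08167 L/cmH2O = 1.581 s.
Fraction remaining = e^(−Te/τ) = e^(−2.65/1.581) = 0.1871; trapped volume = 490.0 × 0.1871 = 91.679 mL.
Additional alveolar pressure from trapping ≈ V_trapped / C = 91.679 / 81.667 = 1.123 cmH2O.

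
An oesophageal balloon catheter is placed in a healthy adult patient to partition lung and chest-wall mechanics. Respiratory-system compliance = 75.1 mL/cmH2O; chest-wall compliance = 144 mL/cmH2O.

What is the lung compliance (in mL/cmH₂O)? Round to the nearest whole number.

157

1/CL = 1/Crs − 1/Ccw.
1/CL = 1/75.1 − 1/144 = 0.006371.
CL = 156.96 mL/cmH2O.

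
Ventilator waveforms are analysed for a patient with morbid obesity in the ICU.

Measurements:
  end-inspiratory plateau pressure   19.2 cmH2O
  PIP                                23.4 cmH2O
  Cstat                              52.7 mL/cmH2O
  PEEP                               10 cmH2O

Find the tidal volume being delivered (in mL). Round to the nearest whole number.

Vt = Cstat × (Pplat − PEEP) = 52.7 × (19.2 − 10) = 52.7 × 9.2 = 484.84 mL.

485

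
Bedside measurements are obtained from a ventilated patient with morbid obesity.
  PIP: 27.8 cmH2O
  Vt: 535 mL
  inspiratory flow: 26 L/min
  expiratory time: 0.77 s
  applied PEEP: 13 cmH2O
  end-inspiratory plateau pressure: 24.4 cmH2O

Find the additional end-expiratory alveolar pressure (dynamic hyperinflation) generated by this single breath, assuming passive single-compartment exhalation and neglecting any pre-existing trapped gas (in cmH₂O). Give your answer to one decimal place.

1.4

Flow: 26 L/min ÷ 60 = 0.4333 L/s.
R = (PIP − Pplat)/V̇ = (27.8 − 24.4) / 0.4333 = 3.4/0.4333 = 7.847 cmH2O·s/L.
C = Vt/(Pplat − PEEP) = 535.0 / (24.4 − 13) = 535.0/11.4 = 46.93 mL/cmH2O.
τ = R × C = 7.847 × 0.04693 L/cmH2O = 0.3683 s.
Fraction remaining = e^(−Te/τ) = e^(−0.77/0.3683) = 0.1236; trapped volume = 535.0 × 0.1236 = 66.126 mL.
Additional alveolar pressure from trapping ≈ V_trapped / C = 66.126 / 46.93 = 1.409 cmH2O.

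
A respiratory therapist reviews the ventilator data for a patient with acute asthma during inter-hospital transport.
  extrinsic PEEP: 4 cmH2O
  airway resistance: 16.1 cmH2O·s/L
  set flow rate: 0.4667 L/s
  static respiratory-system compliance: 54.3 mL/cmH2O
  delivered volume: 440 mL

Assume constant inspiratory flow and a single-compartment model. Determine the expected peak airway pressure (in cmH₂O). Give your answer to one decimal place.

19.6

Equation of motion (constant flow): PIP = Vt/C + R·V̇ + PEEP.
PIP = 440/54.3 + 16.1×0.4667 + 4 = 8.103 + 7.514 + 4 = 19.617 cmH2O.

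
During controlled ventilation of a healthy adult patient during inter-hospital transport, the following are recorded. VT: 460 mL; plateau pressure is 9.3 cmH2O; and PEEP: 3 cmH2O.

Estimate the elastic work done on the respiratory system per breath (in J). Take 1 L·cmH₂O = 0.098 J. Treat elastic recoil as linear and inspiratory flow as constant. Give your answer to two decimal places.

0.14

Elastic work ≈ ½ × (Pplat − PEEP) × Vt = 0.5 × (9.3 − 3) × 0.460 L = 0.5 × 6.3 × 0.460 = 1.449 L·cmH2O.
× 0.098 J/(L·cmH2O) → 0.142 J.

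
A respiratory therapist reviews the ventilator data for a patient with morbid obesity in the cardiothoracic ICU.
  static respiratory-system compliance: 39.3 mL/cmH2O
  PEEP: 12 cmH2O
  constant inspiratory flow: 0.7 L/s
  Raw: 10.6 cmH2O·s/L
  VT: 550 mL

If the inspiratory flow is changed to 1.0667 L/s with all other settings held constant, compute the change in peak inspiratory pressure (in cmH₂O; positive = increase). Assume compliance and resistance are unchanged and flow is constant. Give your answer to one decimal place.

PIP = Vt/C + R·V̇ + PEEP (constant-flow equation of motion).
Only the resistive term changes: ΔPIP = R × ΔV̇ = 10.6 × (1.0667 − 0.7) = 10.6 × 0.3667 = 3.887 cmH2O.

3.9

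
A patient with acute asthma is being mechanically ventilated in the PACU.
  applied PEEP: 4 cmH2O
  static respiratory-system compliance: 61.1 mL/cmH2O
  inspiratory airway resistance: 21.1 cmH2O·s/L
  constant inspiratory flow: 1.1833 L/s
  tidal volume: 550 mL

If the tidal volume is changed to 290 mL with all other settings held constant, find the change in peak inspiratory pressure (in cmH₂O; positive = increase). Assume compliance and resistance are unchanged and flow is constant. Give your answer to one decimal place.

-4.3

PIP = Vt/C + R·V̇ + PEEP (constant-flow equation of motion).
Only the elastic term changes: ΔPIP = ΔVt / C = (290 − 550) / 61.1 = -4.255 cmH2O.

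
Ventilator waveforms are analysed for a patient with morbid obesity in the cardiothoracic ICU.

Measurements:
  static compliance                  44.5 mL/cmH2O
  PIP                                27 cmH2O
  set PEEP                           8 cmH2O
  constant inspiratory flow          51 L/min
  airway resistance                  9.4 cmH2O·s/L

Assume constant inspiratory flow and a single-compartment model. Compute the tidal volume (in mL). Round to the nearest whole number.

Flow: 51 L/min ÷ 60 = 0.85 L/s.
Equation of motion (constant flow): PIP = Vt/C + R·V̇ + PEEP.
Vt/C = PIP − R·V̇ − PEEP = 27 − 7.99 − 8 = 11.01 cmH2O.
Vt = C × 11.01 = 44.5 × 11.01 = 489.95 mL.

490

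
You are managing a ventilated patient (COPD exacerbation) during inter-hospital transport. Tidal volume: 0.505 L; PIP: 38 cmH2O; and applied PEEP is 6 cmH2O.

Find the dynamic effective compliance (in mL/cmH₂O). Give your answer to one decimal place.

15.8

Dynamic compliance = Vt / (PIP − PEEP) = 505 / (38 − 6) = 505 / 32.0 = 15.781 mL/cmH2O.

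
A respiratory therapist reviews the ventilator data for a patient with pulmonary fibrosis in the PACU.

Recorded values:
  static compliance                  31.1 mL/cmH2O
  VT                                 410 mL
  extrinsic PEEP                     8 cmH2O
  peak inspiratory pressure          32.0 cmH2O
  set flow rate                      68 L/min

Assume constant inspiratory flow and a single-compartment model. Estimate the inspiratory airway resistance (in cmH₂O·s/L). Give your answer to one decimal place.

9.5

Flow: 68 L/min ÷ 60 = 1.1333 L/s.
Equation of motion (constant flow): PIP = Vt/C + R·V̇ + PEEP.
R·V̇ = PIP − Vt/C − PEEP = 32.0 − 410/31.1 − 8 = 32.0 − 13.183 − 8 = 10.817 cmH2O.
R = 10.817 / 1.1333 = 9.545 cmH2O·s/L.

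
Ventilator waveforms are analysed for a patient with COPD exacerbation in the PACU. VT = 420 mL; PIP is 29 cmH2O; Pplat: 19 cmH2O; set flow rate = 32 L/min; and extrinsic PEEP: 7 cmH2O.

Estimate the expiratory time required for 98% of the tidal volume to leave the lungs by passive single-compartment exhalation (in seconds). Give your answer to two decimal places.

2.57

Flow: 32 L/min ÷ 60 = 0.5333 L/s.
R = (PIP − Pplat)/V̇ = (29 − 19) / 0.5333 = 10.0/0.5333 = 18.751 cmH2O·s/L.
C = Vt/(Pplat − PEEP) = 420.0 / (19 − 7) = 420.0/12.0 = 35.0 mL/cmH2O.
τ = R × C = 18.751 × 0.035 L/cmH2O = 0.6563 s.
t = −τ·ln(1 − 0.98) = −0.6563·ln(0.02) = 2.567 s.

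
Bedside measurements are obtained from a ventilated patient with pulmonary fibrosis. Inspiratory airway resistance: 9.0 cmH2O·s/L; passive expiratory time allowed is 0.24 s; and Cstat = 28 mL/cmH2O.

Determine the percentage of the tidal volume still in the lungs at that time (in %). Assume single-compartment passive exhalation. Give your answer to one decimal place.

38.6

τ = R × C = 9.0 × 28 mL/cmH2O = 9.0 × 0.028 L/cmH2O = 0.252 s.
Passive exhalation: V(t)/V₀ = e^(−t/τ) = e^(−0.24/0.252) = 0.3858.
Fraction remaining = 0.3858 → 38.58%.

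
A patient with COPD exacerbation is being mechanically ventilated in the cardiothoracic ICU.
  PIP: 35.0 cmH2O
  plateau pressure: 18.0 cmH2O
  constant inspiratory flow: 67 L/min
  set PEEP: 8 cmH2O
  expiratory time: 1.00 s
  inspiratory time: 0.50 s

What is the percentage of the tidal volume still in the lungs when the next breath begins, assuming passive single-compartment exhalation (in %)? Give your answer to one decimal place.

Flow: 67 L/min ÷ 60 = 1.1167 L/s.
Vt = flow × Ti = 1.1167 L/s × 0.50 s × 1000 mL/L = 558.35 mL.
R = (PIP − Pplat)/V̇ = (35.0 − 18.0) / 1.1167 = 17.0/1.1167 = 15.223 cmH2O·s/L.
C = Vt/(Pplat − PEEP) = 558.35 / (18.0 − 8) = 558.35/10.0 = 55.835 mL/cmH2O.
τ = R × C = 15.223 × 0.05584 L/cmH2O = 0.8501 s.
Fraction remaining at end-expiration = e^(−Te/τ) = e^(−1.00/0.8501) = 0.3084 → 30.84%.

30.8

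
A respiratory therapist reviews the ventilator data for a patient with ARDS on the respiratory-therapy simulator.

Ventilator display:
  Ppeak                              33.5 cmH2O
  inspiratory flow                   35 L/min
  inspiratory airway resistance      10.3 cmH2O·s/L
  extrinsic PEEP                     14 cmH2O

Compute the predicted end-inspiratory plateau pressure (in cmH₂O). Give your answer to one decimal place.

Flow: 35 L/min ÷ 60 = 0.5833 L/s.
Pplat = PIP − Raw × flow = 33.5 − 10.3 × 0.5833 = 33.5 − 6.008 = 27.492 cmH2O.

27.5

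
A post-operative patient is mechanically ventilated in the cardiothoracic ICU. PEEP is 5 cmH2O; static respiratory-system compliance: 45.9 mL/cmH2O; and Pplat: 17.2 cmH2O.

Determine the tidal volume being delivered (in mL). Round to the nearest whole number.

Vt = Cstat × (Pplat − PEEP) = 45.9 × (17.2 − 5) = 45.9 × 12.2 = 559.98 mL.

560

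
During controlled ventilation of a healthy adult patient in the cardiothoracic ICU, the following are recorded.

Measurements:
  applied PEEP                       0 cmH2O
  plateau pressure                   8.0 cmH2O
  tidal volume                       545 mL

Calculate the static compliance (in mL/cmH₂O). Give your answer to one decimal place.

Cstat = Vt / (Pplat − PEEP) = 545 / (8.0 − 0) = 545 / 8.0 = 68.125 mL/cmH2O.

68.1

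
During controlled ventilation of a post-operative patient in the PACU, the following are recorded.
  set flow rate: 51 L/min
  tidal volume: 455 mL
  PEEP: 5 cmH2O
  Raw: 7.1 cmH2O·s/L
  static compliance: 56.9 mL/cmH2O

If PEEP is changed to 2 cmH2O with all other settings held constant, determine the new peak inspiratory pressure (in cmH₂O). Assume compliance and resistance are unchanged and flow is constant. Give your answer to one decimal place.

16.0

Flow: 51 L/min ÷ 60 = 0.85 L/s.
PIP = Vt/C + R·V̇ + PEEP (constant-flow equation of motion).
Only the baseline term changes: ΔPIP = ΔPEEP = 2 − 5 = -3.0 cmH2O.
Original PIP = 455/56.9 + 7.1×0.85 + 5 = 19.031 cmH2O; new PIP = 19.031 + (-3.0) = 16.031 cmH2O.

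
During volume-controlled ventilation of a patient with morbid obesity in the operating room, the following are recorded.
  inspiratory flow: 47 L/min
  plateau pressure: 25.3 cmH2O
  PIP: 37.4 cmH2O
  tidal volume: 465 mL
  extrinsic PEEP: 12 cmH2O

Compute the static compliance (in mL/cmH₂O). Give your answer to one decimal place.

Cstat = Vt / (Pplat − PEEP) = 465 / (25.3 − 12) = 465 / 13.3 = 34.962 mL/cmH2O.

35.0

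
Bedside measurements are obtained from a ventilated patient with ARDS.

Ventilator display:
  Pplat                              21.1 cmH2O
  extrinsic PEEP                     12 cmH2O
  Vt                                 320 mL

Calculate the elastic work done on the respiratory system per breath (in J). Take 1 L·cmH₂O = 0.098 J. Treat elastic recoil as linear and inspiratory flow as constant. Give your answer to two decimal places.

0.14

Elastic work ≈ ½ × (Pplat − PEEP) × Vt = 0.5 × (21.1 − 12) × 0.320 L = 0.5 × 9.1 × 0.320 = 1.456 L·cmH2O.
× 0.098 J/(L·cmH2O) → 0.1427 J.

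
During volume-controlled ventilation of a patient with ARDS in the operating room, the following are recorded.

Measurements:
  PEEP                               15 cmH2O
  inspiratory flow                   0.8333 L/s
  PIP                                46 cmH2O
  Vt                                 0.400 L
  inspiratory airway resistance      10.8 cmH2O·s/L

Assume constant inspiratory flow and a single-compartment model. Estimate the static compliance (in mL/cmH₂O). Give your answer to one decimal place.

18.2

Equation of motion (constant flow): PIP = Vt/C + R·V̇ + PEEP.
Vt/C = PIP − R·V̇ − PEEP = 46 − 10.8×0.8333 − 15 = 46 − 9.0 − 15 = 22.0 cmH2O.
C = Vt / 22.0 = 400 / 22.0 = 18.182 mL/cmH2O.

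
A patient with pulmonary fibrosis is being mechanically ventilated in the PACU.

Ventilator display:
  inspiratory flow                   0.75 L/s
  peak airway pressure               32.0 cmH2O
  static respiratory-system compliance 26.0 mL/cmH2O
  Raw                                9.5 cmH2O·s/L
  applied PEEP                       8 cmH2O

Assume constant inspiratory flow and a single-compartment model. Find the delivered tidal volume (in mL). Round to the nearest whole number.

439

Equation of motion (constant flow): PIP = Vt/C + R·V̇ + PEEP.
Vt/C = PIP − R·V̇ − PEEP = 32.0 − 7.125 − 8 = 16.875 cmH2O.
Vt = C × 16.875 = 26.0 × 16.875 = 438.75 mL.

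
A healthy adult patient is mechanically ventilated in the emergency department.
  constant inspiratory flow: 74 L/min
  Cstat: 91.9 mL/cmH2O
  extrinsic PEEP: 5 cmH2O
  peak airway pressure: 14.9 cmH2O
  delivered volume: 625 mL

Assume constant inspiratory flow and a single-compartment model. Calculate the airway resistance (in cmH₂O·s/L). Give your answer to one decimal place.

2.5

Flow: 74 L/min ÷ 60 = 1.2333 L/s.
Equation of motion (constant flow): PIP = Vt/C + R·V̇ + PEEP.
R·V̇ = PIP − Vt/C − PEEP = 14.9 − 625/91.9 − 5 = 14.9 − 6.801 − 5 = 3.099 cmH2O.
R = 3.099 / 1.2333 = 2.513 cmH2O·s/L.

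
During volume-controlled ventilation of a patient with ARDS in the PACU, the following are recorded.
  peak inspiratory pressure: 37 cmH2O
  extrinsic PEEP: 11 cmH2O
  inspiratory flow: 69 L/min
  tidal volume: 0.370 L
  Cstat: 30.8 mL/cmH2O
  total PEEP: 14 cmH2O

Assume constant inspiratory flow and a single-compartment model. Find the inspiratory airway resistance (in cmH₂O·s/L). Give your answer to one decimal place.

Flow: 69 L/min ÷ 60 = 1.15 L/s.
Total PEEP = 14 cmH2O (set 11 + intrinsic 3); this is the baseline alveolar pressure.
Equation of motion (constant flow): PIP = Vt/C + R·V̇ + PEEP.
R·V̇ = PIP − Vt/C − PEEP = 37 − 370/30.8 − 14 = 37 − 12.013 − 14 = 10.987 cmH2O.
R = 10.987 / 1.15 = 9.554 cmH2O·s/L.

9.6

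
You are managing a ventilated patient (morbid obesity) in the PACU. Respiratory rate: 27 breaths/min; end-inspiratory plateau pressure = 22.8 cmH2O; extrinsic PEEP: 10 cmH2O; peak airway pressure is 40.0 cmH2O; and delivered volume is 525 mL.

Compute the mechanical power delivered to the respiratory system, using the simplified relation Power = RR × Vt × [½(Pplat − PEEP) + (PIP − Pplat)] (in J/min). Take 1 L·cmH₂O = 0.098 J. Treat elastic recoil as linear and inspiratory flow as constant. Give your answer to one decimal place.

Per-breath work = Vt × [½(Pplat−PEEP) + (PIP−Pplat)] = 0.525 × [0.5×12.8 + 17.2] = 0.525 × 23.6 = 12.39 L·cmH2O.
Power = 27 × 12.39 = 334.53 L·cmH2O/min.
× 0.098 J/(L·cmH2O) → 32.784 J/min.

32.8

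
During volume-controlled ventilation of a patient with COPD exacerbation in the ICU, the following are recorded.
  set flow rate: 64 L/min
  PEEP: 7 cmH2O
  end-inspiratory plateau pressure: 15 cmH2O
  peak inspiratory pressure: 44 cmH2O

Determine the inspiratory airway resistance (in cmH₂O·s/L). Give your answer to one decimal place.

27.2

Flow: 64 L/min ÷ 60 = 1.0667 L/s.
Raw = (PIP − Pplat) / flow = (44 − 15) / 1.0667 = 29.0 / 1.0667 = 27.187 cmH2O·s/L.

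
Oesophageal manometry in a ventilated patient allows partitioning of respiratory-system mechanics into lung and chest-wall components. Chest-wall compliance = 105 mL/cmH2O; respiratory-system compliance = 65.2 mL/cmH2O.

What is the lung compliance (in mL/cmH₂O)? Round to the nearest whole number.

1/CL = 1/Crs − 1/Ccw.
1/CL = 1/65.2 − 1/105 = 0.005814.
CL = 172.0 mL/cmH2O.

172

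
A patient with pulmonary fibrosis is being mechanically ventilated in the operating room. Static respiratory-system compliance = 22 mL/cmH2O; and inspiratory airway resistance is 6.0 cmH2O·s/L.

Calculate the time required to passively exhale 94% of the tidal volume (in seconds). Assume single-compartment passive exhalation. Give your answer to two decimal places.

0.37

τ = R × C = 6.0 × 22 mL/cmH2O = 6.0 × 0.022 L/cmH2O = 0.132 s.
Exhaled fraction f = 1 − e^(−t/τ) → t = −τ·ln(1 − f) = −0.132·ln(0.06) = 0.3714 s.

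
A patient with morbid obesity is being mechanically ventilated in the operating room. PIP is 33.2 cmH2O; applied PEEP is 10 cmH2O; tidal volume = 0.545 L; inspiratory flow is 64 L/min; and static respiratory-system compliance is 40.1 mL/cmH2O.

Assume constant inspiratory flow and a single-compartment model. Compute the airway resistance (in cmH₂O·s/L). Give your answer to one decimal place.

Flow: 64 L/min ÷ 60 = 1.0667 L/s.
Equation of motion (constant flow): PIP = Vt/C + R·V̇ + PEEP.
R·V̇ = PIP − Vt/C − PEEP = 33.2 − 545/40.1 − 10 = 33.2 − 13.591 − 10 = 9.609 cmH2O.
R = 9.609 / 1.0667 = 9.008 cmH2O·s/L.

9.0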